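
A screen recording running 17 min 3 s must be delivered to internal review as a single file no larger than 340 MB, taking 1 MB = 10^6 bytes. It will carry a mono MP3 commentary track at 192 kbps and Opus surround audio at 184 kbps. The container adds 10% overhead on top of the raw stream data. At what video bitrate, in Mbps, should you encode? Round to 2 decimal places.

2.04 Mbps

Budget: 340 MB = 2720.0 Mb.
Stream payload after overhead: 2720.0 / 1.10 = 2472.7 Mb.
17 min 3 s = 1023 s
Total bitrate budget: 2472.7 Mb / 1023 s = 2.417 Mbps.
Audio total: 192 + 184 = 376 kbps = 0.376 Mbps.
Video: 2.417 − 0.376 = 2.041 Mbps.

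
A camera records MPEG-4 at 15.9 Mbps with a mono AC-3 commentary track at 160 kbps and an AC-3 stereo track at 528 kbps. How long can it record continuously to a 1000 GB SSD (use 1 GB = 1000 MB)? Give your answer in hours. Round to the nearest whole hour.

134 hours

Audio total: 160 + 528 = 688 kbps = 0.688 Mbps.
Total bitrate: 15.9 + 0.688 = 16.588 Mbps.
Capacity: 1000 GB = 8,000,000 Mb.
Recording time: 8,000,000 / 16.588 = 482,276 s ≈ 134 hours.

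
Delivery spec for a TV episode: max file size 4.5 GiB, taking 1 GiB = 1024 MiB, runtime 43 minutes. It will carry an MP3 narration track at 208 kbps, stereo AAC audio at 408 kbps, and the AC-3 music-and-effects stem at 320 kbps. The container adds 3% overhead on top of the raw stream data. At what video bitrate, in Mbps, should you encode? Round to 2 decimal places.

Budget: 4.5 GiB = 38654.7 Mb.
Stream payload after overhead: 38654.7 / 1.03 = 37528.8 Mb.
43 min = 2580 s
Total bitrate budget: 37528.8 Mb / 2580 s = 14.546 Mbps.
Audio total: 208 + 408 + 320 = 936 kbps = 0.936 Mbps.
Video: 14.546 − 0.936 = 13.610 Mbps.

13.61 Mbps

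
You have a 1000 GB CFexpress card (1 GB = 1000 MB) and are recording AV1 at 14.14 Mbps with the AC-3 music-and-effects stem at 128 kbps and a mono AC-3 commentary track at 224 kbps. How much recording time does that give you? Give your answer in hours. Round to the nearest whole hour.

153 hours

Audio total: 128 + 224 = 352 kbps = 0.352 Mbps.
Total bitrate: 14.14 + 0.352 = 14.492 Mbps.
Capacity: 1000 GB = 8,000,000 Mb.
Recording time: 8,000,000 / 14.492 = 552,029 s ≈ 153 hours.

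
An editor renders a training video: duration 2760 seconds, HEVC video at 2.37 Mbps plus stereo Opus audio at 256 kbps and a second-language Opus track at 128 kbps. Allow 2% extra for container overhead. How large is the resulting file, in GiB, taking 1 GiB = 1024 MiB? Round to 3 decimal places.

Audio total: 256 + 128 = 384 kbps = 0.384 Mbps.
Total bitrate: 2.37 + 0.384 = 2.754 Mbps.
Stream data: 2.754 Mbps × 2760 s = 7601.0 Mb.
With 2% container overhead: ×1.02.
7,753 Mb = 969,132,600 bytes ÷ 1,073,741,824 = 0.9026 GiB.

0.903 GiB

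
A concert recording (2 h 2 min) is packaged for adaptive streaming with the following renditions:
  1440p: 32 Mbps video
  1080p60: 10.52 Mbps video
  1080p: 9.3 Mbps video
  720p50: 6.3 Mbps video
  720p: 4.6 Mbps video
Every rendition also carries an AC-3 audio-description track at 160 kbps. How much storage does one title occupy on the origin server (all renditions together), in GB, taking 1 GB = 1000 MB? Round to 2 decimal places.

2 h 2 min = 122 min = 7320 s
Audio: 160 kbps = 0.160 Mbps.
Sum of rendition bitrates: (32+0.160) + (10.52+0.160) + (9.3+0.160) + (6.3+0.160) + (4.6+0.160) = 63.520 Mbps.
× 7320 s = 464,966 Mb = 58,121 MB = 58.12 GB.

58.12 GB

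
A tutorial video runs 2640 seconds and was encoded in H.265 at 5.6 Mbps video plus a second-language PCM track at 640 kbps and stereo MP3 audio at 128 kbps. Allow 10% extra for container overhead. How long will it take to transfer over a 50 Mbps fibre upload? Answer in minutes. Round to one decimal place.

Audio total: 640 + 128 = 768 kbps = 0.768 Mbps.
Total bitrate: 6.368 Mbps.
File: 6.368 Mbps × 2640 s = 16811.5 Mb.
With 10% container overhead: ×1.10. → 18492.7 Mb.
At 50 Mbps: 18492.7 / 50 = 369.9 s ≈ 6.16 minutes.

6.2 minutes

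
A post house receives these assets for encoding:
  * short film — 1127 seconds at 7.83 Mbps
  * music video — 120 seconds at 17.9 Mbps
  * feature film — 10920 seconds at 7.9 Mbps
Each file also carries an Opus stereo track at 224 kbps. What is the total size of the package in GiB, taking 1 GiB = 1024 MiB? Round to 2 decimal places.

Audio: 224 kbps = 0.224 Mbps.
short film: 8.054 Mbps × 1127 s = 9076.9 Mb
music video: 18.124 Mbps × 120 s = 2174.9 Mb
feature film: 8.124 Mbps × 10920 s = 88714.1 Mb
Total: 99965.8 Mb = 12495.7 MB.
= 11.64 GiB.

11.64 GiB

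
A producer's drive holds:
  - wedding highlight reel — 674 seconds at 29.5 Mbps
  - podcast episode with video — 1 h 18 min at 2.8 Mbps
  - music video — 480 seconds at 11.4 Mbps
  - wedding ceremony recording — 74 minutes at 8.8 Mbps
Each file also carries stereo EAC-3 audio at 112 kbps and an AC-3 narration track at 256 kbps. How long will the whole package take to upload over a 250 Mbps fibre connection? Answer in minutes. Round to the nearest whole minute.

5 minutes

Audio total: 112 + 256 = 368 kbps = 0.368 Mbps.
wedding highlight reel: 29.868 Mbps × 674 s = 20131.0 Mb
podcast episode with video: 3.168 Mbps × 4680 s = 14826.2 Mb
music video: 11.768 Mbps × 480 s = 5648.6 Mb
wedding ceremony recording: 9.168 Mbps × 4440 s = 40705.9 Mb
Total: 81311.8 Mb = 10164.0 MB.
At 250 Mbps: 81311.8 / 250 = 325 s ≈ 5.42 minutes.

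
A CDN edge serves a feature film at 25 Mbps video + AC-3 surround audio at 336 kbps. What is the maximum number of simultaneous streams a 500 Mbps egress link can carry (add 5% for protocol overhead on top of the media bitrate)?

18

Audio: 336 kbps = 0.336 Mbps.
Per-viewer media rate: 25.336 Mbps.
On the wire with 5% overhead: 26.603 Mbps.
500 Mbps = 500.0 Mbps; 500.0 / 26.603 = 18.80 → 18 viewers.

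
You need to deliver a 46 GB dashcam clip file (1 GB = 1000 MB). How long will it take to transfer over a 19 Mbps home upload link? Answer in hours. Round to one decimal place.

5.4 hours

File: 46 GB = 368000.0 Mb.
At 19 Mbps: 368000.0 / 19 = 19368.4 s ≈ 5.38 hours.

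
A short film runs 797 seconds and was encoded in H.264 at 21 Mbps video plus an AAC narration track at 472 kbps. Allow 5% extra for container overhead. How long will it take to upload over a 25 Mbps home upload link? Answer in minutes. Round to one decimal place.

Audio: 472 kbps = 0.472 Mbps.
Total bitrate: 21.472 Mbps.
File: 21.472 Mbps × 797 s = 17113.2 Mb.
With 5% container overhead: ×1.05. → 17968.8 Mb.
At 25 Mbps: 17968.8 / 25 = 718.8 s ≈ 12 minutes.

12.0 minutes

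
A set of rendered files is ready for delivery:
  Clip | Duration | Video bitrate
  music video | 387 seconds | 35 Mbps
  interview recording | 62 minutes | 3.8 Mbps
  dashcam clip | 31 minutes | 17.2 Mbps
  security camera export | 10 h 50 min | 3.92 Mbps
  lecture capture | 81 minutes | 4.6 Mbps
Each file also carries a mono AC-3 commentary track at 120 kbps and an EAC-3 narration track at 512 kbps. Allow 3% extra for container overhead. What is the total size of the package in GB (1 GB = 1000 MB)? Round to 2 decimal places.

Audio total: 120 + 512 = 632 kbps = 0.632 Mbps.
music video: 35.632 Mbps × 387 s × 1.03 = 14203.3 Mb
interview recording: 4.432 Mbps × 3720 s × 1.03 = 16981.7 Mb
dashcam clip: 17.832 Mbps × 1860 s × 1.03 = 34162.5 Mb
security camera export: 4.552 Mbps × 39000 s × 1.03 = 182853.8 Mb
lecture capture: 5.232 Mbps × 4860 s × 1.03 = 26190.3 Mb
Total: 274391.7 Mb = 34299.0 MB.
= 34.30 GB.

34.30 GB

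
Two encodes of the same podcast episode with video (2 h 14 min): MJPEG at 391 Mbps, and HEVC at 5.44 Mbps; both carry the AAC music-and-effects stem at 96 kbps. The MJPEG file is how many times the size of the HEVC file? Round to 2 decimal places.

70.65

2 h 14 min = 134 min = 8040 s
Audio: 96 kbps = 0.096 Mbps.
MJPEG: 391.096 Mbps × 8040 s = 3144411.8 Mb = 393.051 GB.
HEVC: 5.536 Mbps × 8040 s = 44509.4 Mb = 5.564 GB.
Ratio: 393.051 / 5.564 = 70.646.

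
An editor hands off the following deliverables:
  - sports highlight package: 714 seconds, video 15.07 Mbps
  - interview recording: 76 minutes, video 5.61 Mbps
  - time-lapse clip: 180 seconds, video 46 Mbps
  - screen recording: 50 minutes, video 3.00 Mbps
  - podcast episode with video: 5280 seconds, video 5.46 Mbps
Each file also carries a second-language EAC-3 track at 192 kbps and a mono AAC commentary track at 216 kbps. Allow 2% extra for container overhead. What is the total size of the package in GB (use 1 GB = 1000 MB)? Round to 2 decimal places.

Audio total: 192 + 216 = 408 kbps = 0.408 Mbps.
sports highlight package: 15.478 Mbps × 714 s × 1.02 = 11272.3 Mb
interview recording: 6.018 Mbps × 4560 s × 1.02 = 27990.9 Mb
time-lapse clip: 46.408 Mbps × 180 s × 1.02 = 8520.5 Mb
screen recording: 3.408 Mbps × 3000 s × 1.02 = 10428.5 Mb
podcast episode with video: 5.868 Mbps × 5280 s × 1.02 = 31602.7 Mb
Total: 89814.9 Mb = 11226.9 MB.
= 11.23 GB.

11.23 GB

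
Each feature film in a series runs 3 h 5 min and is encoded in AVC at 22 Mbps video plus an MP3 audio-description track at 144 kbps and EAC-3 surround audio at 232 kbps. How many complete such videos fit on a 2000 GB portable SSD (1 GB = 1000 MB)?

3 h 5 min = 185 min = 11100 s
Audio total: 144 + 232 = 376 kbps = 0.376 Mbps.
Total bitrate: 22.376 Mbps.
Per item: 22.376 Mbps × 11100 s = 248,374 Mb = 31,047 MB.
Capacity: 2000 GB = 16,000,000 Mb; 64.42 items → 64 complete.

64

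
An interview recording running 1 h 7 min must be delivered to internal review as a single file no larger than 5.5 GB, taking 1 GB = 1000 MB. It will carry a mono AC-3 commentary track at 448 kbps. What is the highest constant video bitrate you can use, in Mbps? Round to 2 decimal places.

10.50 Mbps

Budget: 5.5 GB = 44000.0 Mb.
1 h 7 min = 67 min = 4020 s
Total bitrate budget: 44000.0 Mb / 4020 s = 10.945 Mbps.
Audio: 448 kbps = 0.448 Mbps.
Video: 10.945 − 0.448 = 10.497 Mbps.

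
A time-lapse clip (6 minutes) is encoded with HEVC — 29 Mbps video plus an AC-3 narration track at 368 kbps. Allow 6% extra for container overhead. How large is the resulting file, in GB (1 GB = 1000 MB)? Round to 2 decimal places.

6 min = 360 s
Audio: 368 kbps = 0.368 Mbps.
Total bitrate: 29 + 0.368 = 29.368 Mbps.
Stream data: 29.368 Mbps × 360 s = 10572.5 Mb.
With 6% container overhead: ×1.06.
11,207 Mb ÷ 8 = 1,401 MB → 1.401 GB.

1.40 GB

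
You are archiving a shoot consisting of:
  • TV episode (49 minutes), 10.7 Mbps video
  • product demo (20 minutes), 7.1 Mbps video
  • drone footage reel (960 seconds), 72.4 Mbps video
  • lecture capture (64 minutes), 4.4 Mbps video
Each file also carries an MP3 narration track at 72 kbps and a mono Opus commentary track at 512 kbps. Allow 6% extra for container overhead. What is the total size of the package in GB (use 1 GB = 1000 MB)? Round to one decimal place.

17.4 GB

Audio total: 72 + 512 = 584 kbps = 0.584 Mbps.
TV episode: 11.284 Mbps × 2940 s × 1.06 = 35165.5 Mb
product demo: 7.684 Mbps × 1200 s × 1.06 = 9774.0 Mb
drone footage reel: 72.984 Mbps × 960 s × 1.06 = 74268.5 Mb
lecture capture: 4.984 Mbps × 3840 s × 1.06 = 20286.9 Mb
Total: 139494.9 Mb = 17436.9 MB.
= 17.44 GB.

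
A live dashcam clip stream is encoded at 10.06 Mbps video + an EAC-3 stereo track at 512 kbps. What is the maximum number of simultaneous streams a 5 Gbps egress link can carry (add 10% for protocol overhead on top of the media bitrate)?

Audio: 512 kbps = 0.512 Mbps.
Per-viewer media rate: 10.572 Mbps.
On the wire with 10% overhead: 11.629 Mbps.
5 Gbps = 5,000 Mbps; 5,000 / 11.629 = 429.95 → 429 viewers.

429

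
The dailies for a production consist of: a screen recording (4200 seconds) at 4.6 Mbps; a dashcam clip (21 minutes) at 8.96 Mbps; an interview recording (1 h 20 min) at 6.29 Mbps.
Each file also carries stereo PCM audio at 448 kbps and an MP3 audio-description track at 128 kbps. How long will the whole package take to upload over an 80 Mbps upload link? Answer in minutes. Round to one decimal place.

13.9 minutes

Audio total: 448 + 128 = 576 kbps = 0.576 Mbps.
screen recording: 5.176 Mbps × 4200 s = 21739.2 Mb
dashcam clip: 9.536 Mbps × 1260 s = 12015.4 Mb
interview recording: 6.866 Mbps × 4800 s = 32956.8 Mb
Total: 66711.4 Mb = 8338.9 MB.
At 80 Mbps: 66711.4 / 80 = 834 s ≈ 13.9 minutes.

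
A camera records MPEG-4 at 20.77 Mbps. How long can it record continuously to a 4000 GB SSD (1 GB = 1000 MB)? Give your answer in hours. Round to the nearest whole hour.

428 hours

Capacity: 4000 GB = 32,000,000 Mb.
Recording time: 32,000,000 / 20.770 = 1,540,684 s ≈ 428 hours.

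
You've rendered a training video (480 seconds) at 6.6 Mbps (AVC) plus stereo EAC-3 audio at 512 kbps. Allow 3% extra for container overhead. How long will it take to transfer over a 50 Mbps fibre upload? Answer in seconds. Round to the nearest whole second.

70 seconds

Audio: 512 kbps = 0.512 Mbps.
Total bitrate: 7.112 Mbps.
File: 7.112 Mbps × 480 s = 3413.8 Mb.
With 3% container overhead: ×1.03. → 3516.2 Mb.
At 50 Mbps: 3516.2 / 50 = 70.3 s ≈ 70.3 seconds.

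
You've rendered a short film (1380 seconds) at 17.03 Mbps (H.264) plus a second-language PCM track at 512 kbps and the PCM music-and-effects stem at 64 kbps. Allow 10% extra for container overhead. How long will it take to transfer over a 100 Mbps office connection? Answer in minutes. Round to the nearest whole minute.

Audio total: 512 + 64 = 576 kbps = 0.576 Mbps.
Total bitrate: 17.606 Mbps.
File: 17.606 Mbps × 1380 s = 24296.3 Mb.
With 10% container overhead: ×1.10. → 26725.9 Mb.
At 100 Mbps: 26725.9 / 100 = 267.3 s ≈ 4.45 minutes.

4 minutes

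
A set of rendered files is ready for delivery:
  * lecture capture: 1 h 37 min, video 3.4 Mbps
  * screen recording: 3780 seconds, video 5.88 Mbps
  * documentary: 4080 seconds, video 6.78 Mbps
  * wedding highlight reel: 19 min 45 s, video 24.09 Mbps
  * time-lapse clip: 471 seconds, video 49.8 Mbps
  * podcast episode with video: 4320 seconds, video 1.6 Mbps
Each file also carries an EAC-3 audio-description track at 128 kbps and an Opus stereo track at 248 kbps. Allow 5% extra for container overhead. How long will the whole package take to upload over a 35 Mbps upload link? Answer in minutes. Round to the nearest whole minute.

Audio total: 128 + 248 = 376 kbps = 0.376 Mbps.
lecture capture: 3.776 Mbps × 5820 s × 1.05 = 23075.1 Mb
screen recording: 6.256 Mbps × 3780 s × 1.05 = 24830.1 Mb
documentary: 7.156 Mbps × 4080 s × 1.05 = 30656.3 Mb
wedding highlight reel: 24.466 Mbps × 1185 s × 1.05 = 30441.8 Mb
time-lapse clip: 50.176 Mbps × 471 s × 1.05 = 24814.5 Mb
podcast episode with video: 1.976 Mbps × 4320 s × 1.05 = 8963.1 Mb
Total: 142781.0 Mb = 17847.6 MB.
At 35 Mbps: 142781.0 / 35 = 4079 s ≈ 68 minutes.

68 minutes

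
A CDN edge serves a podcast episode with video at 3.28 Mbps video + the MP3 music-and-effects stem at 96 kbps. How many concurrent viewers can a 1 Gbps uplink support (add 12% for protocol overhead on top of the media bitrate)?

Audio: 96 kbps = 0.096 Mbps.
Per-viewer media rate: 3.376 Mbps.
On the wire with 12% overhead: 3.781 Mbps.
1 Gbps = 1,000 Mbps; 1,000 / 3.781 = 264.47 → 264 viewers.

264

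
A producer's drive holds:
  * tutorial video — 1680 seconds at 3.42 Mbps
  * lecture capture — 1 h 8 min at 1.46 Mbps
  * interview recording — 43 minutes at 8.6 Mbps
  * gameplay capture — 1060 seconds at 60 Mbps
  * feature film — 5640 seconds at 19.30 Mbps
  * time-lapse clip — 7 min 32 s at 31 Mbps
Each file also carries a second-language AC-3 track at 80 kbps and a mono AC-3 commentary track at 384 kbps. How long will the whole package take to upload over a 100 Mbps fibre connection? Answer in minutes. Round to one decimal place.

Audio total: 80 + 384 = 464 kbps = 0.464 Mbps.
tutorial video: 3.884 Mbps × 1680 s = 6525.1 Mb
lecture capture: 1.924 Mbps × 4080 s = 7849.9 Mb
interview recording: 9.064 Mbps × 2580 s = 23385.1 Mb
gameplay capture: 60.464 Mbps × 1060 s = 64091.8 Mb
feature film: 19.764 Mbps × 5640 s = 111469.0 Mb
time-lapse clip: 31.464 Mbps × 452 s = 14221.7 Mb
Total: 227542.7 Mb = 28442.8 MB.
At 100 Mbps: 227542.7 / 100 = 2275 s ≈ 37.9 minutes.

37.9 minutes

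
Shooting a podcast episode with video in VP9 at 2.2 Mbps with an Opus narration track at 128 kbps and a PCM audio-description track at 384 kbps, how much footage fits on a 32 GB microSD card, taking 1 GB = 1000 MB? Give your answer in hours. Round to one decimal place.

Audio total: 128 + 384 = 512 kbps = 0.512 Mbps.
Total bitrate: 2.2 + 0.512 = 2.712 Mbps.
Capacity: 32 GB = 256,000 Mb.
Recording time: 256,000 / 2.712 = 94,395 s ≈ 26.2 hours.

26.2 hours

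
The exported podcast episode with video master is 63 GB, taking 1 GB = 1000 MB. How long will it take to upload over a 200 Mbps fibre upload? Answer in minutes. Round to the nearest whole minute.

File: 63 GB = 504000.0 Mb.
At 200 Mbps: 504000.0 / 200 = 2520.0 s ≈ 42 minutes.

42 minutes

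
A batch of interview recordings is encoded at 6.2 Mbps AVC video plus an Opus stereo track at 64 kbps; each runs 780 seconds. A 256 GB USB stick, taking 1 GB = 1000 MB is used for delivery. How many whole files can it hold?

Audio: 64 kbps = 0.064 Mbps.
Total bitrate: 6.264 Mbps.
Per item: 6.264 Mbps × 780 s = 4,886 Mb = 610.7 MB.
Capacity: 256 GB = 2,048,000 Mb; 419.16 items → 419 complete.

419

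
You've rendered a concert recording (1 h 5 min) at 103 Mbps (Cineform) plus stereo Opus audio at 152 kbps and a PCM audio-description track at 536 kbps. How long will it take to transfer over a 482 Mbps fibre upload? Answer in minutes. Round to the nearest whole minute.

1 h 5 min = 65 min = 3900 s
Audio total: 152 + 536 = 688 kbps = 0.688 Mbps.
Total bitrate: 103.688 Mbps.
File: 103.688 Mbps × 3900 s = 404383.2 Mb.
At 482 Mbps: 404383.2 / 482 = 839.0 s ≈ 14 minutes.

14 minutes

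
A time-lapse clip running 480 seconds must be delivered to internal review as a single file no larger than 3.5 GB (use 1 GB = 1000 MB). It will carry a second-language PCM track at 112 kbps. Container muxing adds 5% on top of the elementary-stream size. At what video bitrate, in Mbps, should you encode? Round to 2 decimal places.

Budget: 3.5 GB = 28000.0 Mb.
Stream payload after overhead: 28000.0 / 1.05 = 26666.7 Mb.
Total bitrate budget: 26666.7 Mb / 480 s = 55.556 Mbps.
Audio: 112 kbps = 0.112 Mbps.
Video: 55.556 − 0.112 = 55.444 Mbps.

55.44 Mbps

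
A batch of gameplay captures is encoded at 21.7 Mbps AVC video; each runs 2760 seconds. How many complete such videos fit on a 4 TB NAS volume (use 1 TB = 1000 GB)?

534

Per item: 21.700 Mbps × 2760 s = 59,892 Mb = 7,486 MB.
Capacity: 4 TB = 32,000,000 Mb; 534.30 items → 534 complete.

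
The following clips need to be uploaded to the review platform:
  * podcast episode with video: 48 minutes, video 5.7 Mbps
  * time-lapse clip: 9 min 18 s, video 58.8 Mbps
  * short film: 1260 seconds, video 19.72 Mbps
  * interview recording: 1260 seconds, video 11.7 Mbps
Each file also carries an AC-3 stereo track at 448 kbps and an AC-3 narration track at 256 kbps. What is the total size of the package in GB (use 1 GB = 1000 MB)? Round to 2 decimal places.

11.63 GB

Audio total: 448 + 256 = 704 kbps = 0.704 Mbps.
podcast episode with video: 6.404 Mbps × 2880 s = 18443.5 Mb
time-lapse clip: 59.504 Mbps × 558 s = 33203.2 Mb
short film: 20.424 Mbps × 1260 s = 25734.2 Mb
interview recording: 12.404 Mbps × 1260 s = 15629.0 Mb
Total: 93010.0 Mb = 11626.3 MB.
= 11.63 GB.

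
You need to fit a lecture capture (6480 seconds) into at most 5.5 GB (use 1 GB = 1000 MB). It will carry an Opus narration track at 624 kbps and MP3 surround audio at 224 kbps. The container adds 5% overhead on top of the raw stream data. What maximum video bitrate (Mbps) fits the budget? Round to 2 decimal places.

5.62 Mbps

Budget: 5.5 GB = 44000.0 Mb.
Stream payload after overhead: 44000.0 / 1.05 = 41904.8 Mb.
Total bitrate budget: 41904.8 Mb / 6480 s = 6.467 Mbps.
Audio total: 624 + 224 = 848 kbps = 0.848 Mbps.
Video: 6.467 − 0.848 = 5.619 Mbps.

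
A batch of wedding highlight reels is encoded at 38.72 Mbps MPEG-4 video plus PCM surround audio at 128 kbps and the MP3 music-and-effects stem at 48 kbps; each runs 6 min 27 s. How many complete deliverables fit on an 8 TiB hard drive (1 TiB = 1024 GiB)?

6 min 27 s = 387 s
Audio total: 128 + 48 = 176 kbps = 0.176 Mbps.
Total bitrate: 38.896 Mbps.
Per item: 38.896 Mbps × 387 s = 15,053 Mb = 1,882 MB.
Capacity: 8 TiB = 70,368,744 Mb; 4674.81 items → 4674 complete.

4674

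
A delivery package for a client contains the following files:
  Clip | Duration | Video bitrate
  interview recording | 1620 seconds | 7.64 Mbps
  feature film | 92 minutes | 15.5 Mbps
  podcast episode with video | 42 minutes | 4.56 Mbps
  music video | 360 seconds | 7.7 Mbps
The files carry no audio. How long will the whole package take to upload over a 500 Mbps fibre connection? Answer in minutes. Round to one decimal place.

interview recording: 7.640 Mbps × 1620 s = 12376.8 Mb
feature film: 15.500 Mbps × 5520 s = 85560.0 Mb
podcast episode with video: 4.560 Mbps × 2520 s = 11491.2 Mb
music video: 7.700 Mbps × 360 s = 2772.0 Mb
Total: 112200.0 Mb = 14025.0 MB.
At 500 Mbps: 112200.0 / 500 = 224 s ≈ 3.74 minutes.

3.7 minutes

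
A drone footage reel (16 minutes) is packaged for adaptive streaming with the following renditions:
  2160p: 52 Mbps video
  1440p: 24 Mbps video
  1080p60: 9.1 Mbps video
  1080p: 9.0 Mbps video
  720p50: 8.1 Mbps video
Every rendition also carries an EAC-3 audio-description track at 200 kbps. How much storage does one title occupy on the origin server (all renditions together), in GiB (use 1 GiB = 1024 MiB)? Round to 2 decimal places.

11.53 GiB

16 min = 960 s
Audio: 200 kbps = 0.200 Mbps.
Sum of rendition bitrates: (52+0.200) + (24+0.200) + (9.1+0.200) + (9.0+0.200) + (8.1+0.200) = 103.200 Mbps.
× 960 s = 99,072 Mb = 12,384 MB = 11.53 GiB.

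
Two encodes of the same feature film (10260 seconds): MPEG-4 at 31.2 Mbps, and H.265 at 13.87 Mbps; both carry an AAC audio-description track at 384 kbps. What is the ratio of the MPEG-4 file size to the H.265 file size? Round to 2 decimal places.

2.22

Audio: 384 kbps = 0.384 Mbps.
MPEG-4: 31.584 Mbps × 10260 s = 324051.8 Mb = 37.725 GiB.
H.265: 14.254 Mbps × 10260 s = 146246.0 Mb = 17.025 GiB.
Ratio: 37.725 / 17.025 = 2.216.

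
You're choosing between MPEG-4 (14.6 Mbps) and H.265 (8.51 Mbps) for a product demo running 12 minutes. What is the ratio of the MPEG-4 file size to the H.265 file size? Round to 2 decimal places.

1.72

12 min = 720 s
MPEG-4: 14.600 Mbps × 720 s = 10512.0 Mb = 1.314 GB.
H.265: 8.510 Mbps × 720 s = 6127.2 Mb = 0.766 GB.
Ratio: 1.314 / 0.766 = 1.716.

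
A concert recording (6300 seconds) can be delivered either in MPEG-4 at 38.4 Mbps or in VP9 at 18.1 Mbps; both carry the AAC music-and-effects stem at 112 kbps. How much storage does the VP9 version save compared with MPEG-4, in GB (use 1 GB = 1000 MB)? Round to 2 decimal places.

15.99 GB

Audio: 112 kbps = 0.112 Mbps.
MPEG-4: 38.512 Mbps × 6300 s = 242625.6 Mb = 30.328 GB.
VP9: 18.212 Mbps × 6300 s = 114735.6 Mb = 14.342 GB.
Saving: 30.328 − 14.342 = 15.986 GB.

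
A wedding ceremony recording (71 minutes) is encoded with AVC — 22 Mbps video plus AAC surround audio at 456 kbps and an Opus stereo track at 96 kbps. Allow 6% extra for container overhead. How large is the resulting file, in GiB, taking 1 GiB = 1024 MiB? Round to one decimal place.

71 min = 4260 s
Audio total: 456 + 96 = 552 kbps = 0.552 Mbps.
Total bitrate: 22 + 0.552 = 22.552 Mbps.
Stream data: 22.552 Mbps × 4260 s = 96071.5 Mb.
With 6% container overhead: ×1.06.
101,836 Mb = 12,729,476,400 bytes ÷ 1,073,741,824 = 11.86 GiB.

11.9 GiB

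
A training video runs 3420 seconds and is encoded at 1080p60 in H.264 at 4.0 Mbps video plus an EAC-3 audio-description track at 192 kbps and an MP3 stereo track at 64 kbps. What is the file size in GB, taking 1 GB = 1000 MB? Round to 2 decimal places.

Audio total: 192 + 64 = 256 kbps = 0.256 Mbps.
Total bitrate: 4.0 + 0.256 = 4.256 Mbps.
Stream data: 4.256 Mbps × 3420 s = 14555.5 Mb.
14,556 Mb ÷ 8 = 1,819 MB → 1.819 GB.

1.82 GB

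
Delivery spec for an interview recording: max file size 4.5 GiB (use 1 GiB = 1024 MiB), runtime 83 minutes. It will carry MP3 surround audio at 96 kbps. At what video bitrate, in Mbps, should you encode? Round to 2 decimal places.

7.67 Mbps

Budget: 4.5 GiB = 38654.7 Mb.
83 min = 4980 s
Total bitrate budget: 38654.7 Mb / 4980 s = 7.762 Mbps.
Audio: 96 kbps = 0.096 Mbps.
Video: 7.762 − 0.096 = 7.666 Mbps.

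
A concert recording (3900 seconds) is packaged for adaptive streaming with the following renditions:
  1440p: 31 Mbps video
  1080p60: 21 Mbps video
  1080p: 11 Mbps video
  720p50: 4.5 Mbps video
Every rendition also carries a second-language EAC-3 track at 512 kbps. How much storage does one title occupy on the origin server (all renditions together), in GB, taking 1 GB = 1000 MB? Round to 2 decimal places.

Audio: 512 kbps = 0.512 Mbps.
Sum of rendition bitrates: (31+0.512) + (21+0.512) + (11+0.512) + (4.5+0.512) = 69.548 Mbps.
× 3900 s = 271,237 Mb = 33,905 MB = 33.90 GB.

33.90 GB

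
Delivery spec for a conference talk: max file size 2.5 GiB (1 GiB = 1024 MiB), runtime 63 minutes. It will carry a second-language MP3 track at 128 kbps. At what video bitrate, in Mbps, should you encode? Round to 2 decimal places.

5.55 Mbps

Budget: 2.5 GiB = 21474.8 Mb.
63 min = 3780 s
Total bitrate budget: 21474.8 Mb / 3780 s = 5.681 Mbps.
Audio: 128 kbps = 0.128 Mbps.
Video: 5.681 − 0.128 = 5.553 Mbps.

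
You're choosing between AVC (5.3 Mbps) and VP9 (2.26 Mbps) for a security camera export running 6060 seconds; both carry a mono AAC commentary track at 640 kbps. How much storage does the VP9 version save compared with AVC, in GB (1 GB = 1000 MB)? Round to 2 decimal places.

2.30 GB

Audio: 640 kbps = 0.640 Mbps.
AVC: 5.940 Mbps × 6060 s = 35996.4 Mb = 4.500 GB.
VP9: 2.900 Mbps × 6060 s = 17574.0 Mb = 2.197 GB.
Saving: 4.500 − 2.197 = 2.303 GB.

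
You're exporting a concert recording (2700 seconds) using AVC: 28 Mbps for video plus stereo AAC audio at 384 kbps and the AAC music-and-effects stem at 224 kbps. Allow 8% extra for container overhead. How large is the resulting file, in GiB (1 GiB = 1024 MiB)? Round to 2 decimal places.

9.71 GiB

Audio total: 384 + 224 = 608 kbps = 0.608 Mbps.
Total bitrate: 28 + 0.608 = 28.608 Mbps.
Stream data: 28.608 Mbps × 2700 s = 77241.6 Mb.
With 8% container overhead: ×1.08.
83,421 Mb = 10,427,616,000 bytes ÷ 1,073,741,824 = 9.711 GiB.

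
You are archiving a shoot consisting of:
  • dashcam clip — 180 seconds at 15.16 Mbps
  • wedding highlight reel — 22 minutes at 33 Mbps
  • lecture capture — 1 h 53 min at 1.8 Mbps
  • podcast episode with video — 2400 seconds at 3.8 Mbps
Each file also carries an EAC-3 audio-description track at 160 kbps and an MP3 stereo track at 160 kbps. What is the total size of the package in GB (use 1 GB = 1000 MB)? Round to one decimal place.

8.9 GB

Audio total: 160 + 160 = 320 kbps = 0.320 Mbps.
dashcam clip: 15.480 Mbps × 180 s = 2786.4 Mb
wedding highlight reel: 33.320 Mbps × 1320 s = 43982.4 Mb
lecture capture: 2.120 Mbps × 6780 s = 14373.6 Mb
podcast episode with video: 4.120 Mbps × 2400 s = 9888.0 Mb
Total: 71030.4 Mb = 8878.8 MB.
= 8.879 GB.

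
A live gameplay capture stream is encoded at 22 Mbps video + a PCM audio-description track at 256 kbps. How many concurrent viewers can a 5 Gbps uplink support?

Audio: 256 kbps = 0.256 Mbps.
Per-viewer media rate: 22.256 Mbps.
5 Gbps = 5,000 Mbps; 5,000 / 22.256 = 224.66 → 224 viewers.

224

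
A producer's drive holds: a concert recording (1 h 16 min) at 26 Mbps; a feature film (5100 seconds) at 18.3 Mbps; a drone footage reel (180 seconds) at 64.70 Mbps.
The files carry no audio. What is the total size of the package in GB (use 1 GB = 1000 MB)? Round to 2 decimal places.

27.94 GB

concert recording: 26.000 Mbps × 4560 s = 118560.0 Mb
feature film: 18.300 Mbps × 5100 s = 93330.0 Mb
drone footage reel: 64.700 Mbps × 180 s = 11646.0 Mb
Total: 223536.0 Mb = 27942.0 MB.
= 27.94 GB.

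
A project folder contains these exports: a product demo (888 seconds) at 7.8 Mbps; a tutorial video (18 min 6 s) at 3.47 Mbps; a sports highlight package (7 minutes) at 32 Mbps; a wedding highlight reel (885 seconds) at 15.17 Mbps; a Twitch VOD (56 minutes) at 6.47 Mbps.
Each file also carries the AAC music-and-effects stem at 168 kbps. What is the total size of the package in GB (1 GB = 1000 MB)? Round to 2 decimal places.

Audio: 168 kbps = 0.168 Mbps.
product demo: 7.968 Mbps × 888 s = 7075.6 Mb
tutorial video: 3.638 Mbps × 1086 s = 3950.9 Mb
sports highlight package: 32.168 Mbps × 420 s = 13510.6 Mb
wedding highlight reel: 15.338 Mbps × 885 s = 13574.1 Mb
Twitch VOD: 6.638 Mbps × 3360 s = 22303.7 Mb
Total: 60414.8 Mb = 7551.9 MB.
= 7.552 GB.

7.55 GB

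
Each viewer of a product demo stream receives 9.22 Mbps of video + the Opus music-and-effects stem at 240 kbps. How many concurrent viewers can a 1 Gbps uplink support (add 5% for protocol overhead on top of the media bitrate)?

100

Audio: 240 kbps = 0.240 Mbps.
Per-viewer media rate: 9.460 Mbps.
On the wire with 5% overhead: 9.933 Mbps.
1 Gbps = 1,000 Mbps; 1,000 / 9.933 = 100.67 → 100 viewers.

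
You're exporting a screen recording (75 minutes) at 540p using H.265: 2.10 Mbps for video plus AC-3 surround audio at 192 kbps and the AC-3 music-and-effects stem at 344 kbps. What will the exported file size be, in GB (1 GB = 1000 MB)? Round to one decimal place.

1.5 GB

75 min = 4500 s
Audio total: 192 + 344 = 536 kbps = 0.536 Mbps.
Total bitrate: 2.10 + 0.536 = 2.636 Mbps.
Stream data: 2.636 Mbps × 4500 s = 11862.0 Mb.
11,862 Mb ÷ 8 = 1,483 MB → 1.483 GB.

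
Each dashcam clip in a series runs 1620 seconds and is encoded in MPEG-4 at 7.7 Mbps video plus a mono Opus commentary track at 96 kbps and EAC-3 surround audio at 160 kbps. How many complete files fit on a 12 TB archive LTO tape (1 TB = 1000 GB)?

7448

Audio total: 96 + 160 = 256 kbps = 0.256 Mbps.
Total bitrate: 7.956 Mbps.
Per item: 7.956 Mbps × 1620 s = 12,889 Mb = 1,611 MB.
Capacity: 12 TB = 96,000,000 Mb; 7448.37 items → 7448 complete.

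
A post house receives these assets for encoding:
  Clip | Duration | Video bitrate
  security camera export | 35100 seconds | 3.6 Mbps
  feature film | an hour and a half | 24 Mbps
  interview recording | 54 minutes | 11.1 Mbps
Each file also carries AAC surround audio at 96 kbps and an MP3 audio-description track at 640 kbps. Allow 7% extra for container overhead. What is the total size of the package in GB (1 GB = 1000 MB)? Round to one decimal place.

43.4 GB

Audio total: 96 + 640 = 736 kbps = 0.736 Mbps.
security camera export: 4.336 Mbps × 35100 s × 1.07 = 162847.2 Mb
feature film: 24.736 Mbps × 5400 s × 1.07 = 142924.6 Mb
interview recording: 11.836 Mbps × 3240 s × 1.07 = 41033.0 Mb
Total: 346804.8 Mb = 43350.6 MB.
= 43.35 GB.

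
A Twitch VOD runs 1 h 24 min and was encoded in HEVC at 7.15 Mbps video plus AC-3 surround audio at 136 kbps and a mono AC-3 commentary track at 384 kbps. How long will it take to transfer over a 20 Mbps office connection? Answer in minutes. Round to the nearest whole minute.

32 minutes

1 h 24 min = 84 min = 5040 s
Audio total: 136 + 384 = 520 kbps = 0.520 Mbps.
Total bitrate: 7.670 Mbps.
File: 7.670 Mbps × 5040 s = 38656.8 Mb.
At 20 Mbps: 38656.8 / 20 = 1932.8 s ≈ 32.2 minutes.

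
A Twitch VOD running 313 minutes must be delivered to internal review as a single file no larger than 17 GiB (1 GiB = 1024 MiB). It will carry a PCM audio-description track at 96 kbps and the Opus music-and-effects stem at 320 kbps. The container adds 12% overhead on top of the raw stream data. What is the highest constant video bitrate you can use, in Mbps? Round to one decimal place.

Budget: 17 GiB = 146028.9 Mb.
Stream payload after overhead: 146028.9 / 1.12 = 130382.9 Mb.
313 min = 18780 s
Total bitrate budget: 130382.9 Mb / 18780 s = 6.943 Mbps.
Audio total: 96 + 320 = 416 kbps = 0.416 Mbps.
Video: 6.943 − 0.416 = 6.527 Mbps.

6.5 Mbps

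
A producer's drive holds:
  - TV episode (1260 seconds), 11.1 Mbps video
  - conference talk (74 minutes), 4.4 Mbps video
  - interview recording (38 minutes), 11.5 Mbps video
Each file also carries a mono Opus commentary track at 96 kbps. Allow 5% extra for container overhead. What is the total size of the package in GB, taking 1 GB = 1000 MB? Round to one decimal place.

Audio: 96 kbps = 0.096 Mbps.
TV episode: 11.196 Mbps × 1260 s × 1.05 = 14812.3 Mb
conference talk: 4.496 Mbps × 4440 s × 1.05 = 20960.4 Mb
interview recording: 11.596 Mbps × 2280 s × 1.05 = 27760.8 Mb
Total: 63533.5 Mb = 7941.7 MB.
= 7.942 GB.

7.9 GB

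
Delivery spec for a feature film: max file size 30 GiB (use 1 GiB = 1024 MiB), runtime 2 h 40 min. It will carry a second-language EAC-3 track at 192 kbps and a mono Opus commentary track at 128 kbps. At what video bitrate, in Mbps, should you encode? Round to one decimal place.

26.5 Mbps

Budget: 30 GiB = 257698.0 Mb.
2 h 40 min = 160 min = 9600 s
Total bitrate budget: 257698.0 Mb / 9600 s = 26.844 Mbps.
Audio total: 192 + 128 = 320 kbps = 0.320 Mbps.
Video: 26.844 − 0.320 = 26.524 Mbps.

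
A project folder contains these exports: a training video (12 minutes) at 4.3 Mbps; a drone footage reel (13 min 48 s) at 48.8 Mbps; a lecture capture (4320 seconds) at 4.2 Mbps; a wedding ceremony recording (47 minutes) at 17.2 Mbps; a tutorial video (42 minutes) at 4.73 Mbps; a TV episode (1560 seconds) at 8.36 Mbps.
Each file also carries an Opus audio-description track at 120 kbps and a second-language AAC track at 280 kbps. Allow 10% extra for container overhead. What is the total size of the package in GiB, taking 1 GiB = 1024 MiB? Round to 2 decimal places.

17.96 GiB

Audio total: 120 + 280 = 400 kbps = 0.400 Mbps.
training video: 4.700 Mbps × 720 s × 1.10 = 3722.4 Mb
drone footage reel: 49.200 Mbps × 828 s × 1.10 = 44811.4 Mb
lecture capture: 4.600 Mbps × 4320 s × 1.10 = 21859.2 Mb
wedding ceremony recording: 17.600 Mbps × 2820 s × 1.10 = 54595.2 Mb
tutorial video: 5.130 Mbps × 2520 s × 1.10 = 14220.4 Mb
TV episode: 8.760 Mbps × 1560 s × 1.10 = 15032.2 Mb
Total: 154240.7 Mb = 19280.1 MB.
= 17.96 GiB.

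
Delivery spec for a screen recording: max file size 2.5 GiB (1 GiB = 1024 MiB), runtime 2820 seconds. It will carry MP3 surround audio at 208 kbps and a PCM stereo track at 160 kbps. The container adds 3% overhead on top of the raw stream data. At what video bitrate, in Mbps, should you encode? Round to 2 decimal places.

Budget: 2.5 GiB = 21474.8 Mb.
Stream payload after overhead: 21474.8 / 1.03 = 20849.4 Mb.
Total bitrate budget: 20849.4 Mb / 2820 s = 7.393 Mbps.
Audio total: 208 + 160 = 368 kbps = 0.368 Mbps.
Video: 7.393 − 0.368 = 7.025 Mbps.

7.03 Mbps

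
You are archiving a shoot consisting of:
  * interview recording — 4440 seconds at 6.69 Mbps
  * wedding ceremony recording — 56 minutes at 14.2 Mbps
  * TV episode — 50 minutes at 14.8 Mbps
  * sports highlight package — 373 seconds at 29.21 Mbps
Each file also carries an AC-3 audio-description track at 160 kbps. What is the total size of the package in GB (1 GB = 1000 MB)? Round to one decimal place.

16.8 GB

Audio: 160 kbps = 0.160 Mbps.
interview recording: 6.850 Mbps × 4440 s = 30414.0 Mb
wedding ceremony recording: 14.360 Mbps × 3360 s = 48249.6 Mb
TV episode: 14.960 Mbps × 3000 s = 44880.0 Mb
sports highlight package: 29.370 Mbps × 373 s = 10955.0 Mb
Total: 134498.6 Mb = 16812.3 MB.
= 16.81 GB.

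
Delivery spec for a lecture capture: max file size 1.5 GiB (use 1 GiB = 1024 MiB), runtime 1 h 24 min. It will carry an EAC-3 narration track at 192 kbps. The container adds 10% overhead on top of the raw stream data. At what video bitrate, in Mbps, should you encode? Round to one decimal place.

Budget: 1.5 GiB = 12884.9 Mb.
Stream payload after overhead: 12884.9 / 1.10 = 11713.5 Mb.
1 h 24 min = 84 min = 5040 s
Total bitrate budget: 11713.5 Mb / 5040 s = 2.324 Mbps.
Audio: 192 kbps = 0.192 Mbps.
Video: 2.324 − 0.192 = 2.132 Mbps.

2.1 Mbps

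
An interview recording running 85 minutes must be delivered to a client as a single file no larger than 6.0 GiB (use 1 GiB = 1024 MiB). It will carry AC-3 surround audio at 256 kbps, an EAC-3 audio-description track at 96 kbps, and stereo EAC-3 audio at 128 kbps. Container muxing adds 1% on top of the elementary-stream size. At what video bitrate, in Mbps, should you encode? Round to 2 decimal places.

9.53 Mbps

Budget: 6.0 GiB = 51539.6 Mb.
Stream payload after overhead: 51539.6 / 1.01 = 51029.3 Mb.
85 min = 5100 s
Total bitrate budget: 51029.3 Mb / 5100 s = 10.006 Mbps.
Audio total: 256 + 96 + 128 = 480 kbps = 0.480 Mbps.
Video: 10.006 − 0.480 = 9.526 Mbps.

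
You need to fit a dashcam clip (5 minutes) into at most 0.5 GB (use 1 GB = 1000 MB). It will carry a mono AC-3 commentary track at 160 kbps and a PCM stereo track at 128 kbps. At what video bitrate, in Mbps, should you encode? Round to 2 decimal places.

Budget: 0.5 GB = 4000.0 Mb.
5 min = 300 s
Total bitrate budget: 4000.0 Mb / 300 s = 13.333 Mbps.
Audio total: 160 + 128 = 288 kbps = 0.288 Mbps.
Video: 13.333 − 0.288 = 13.045 Mbps.

13.05 Mbps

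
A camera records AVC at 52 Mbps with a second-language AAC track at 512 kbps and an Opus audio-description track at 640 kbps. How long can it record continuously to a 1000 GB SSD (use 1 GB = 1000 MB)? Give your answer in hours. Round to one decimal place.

41.8 hours

Audio total: 512 + 640 = 1152 kbps = 1.152 Mbps.
Total bitrate: 52 + 1.152 = 53.152 Mbps.
Capacity: 1000 GB = 8,000,000 Mb.
Recording time: 8,000,000 / 53.152 = 150,512 s ≈ 41.8 hours.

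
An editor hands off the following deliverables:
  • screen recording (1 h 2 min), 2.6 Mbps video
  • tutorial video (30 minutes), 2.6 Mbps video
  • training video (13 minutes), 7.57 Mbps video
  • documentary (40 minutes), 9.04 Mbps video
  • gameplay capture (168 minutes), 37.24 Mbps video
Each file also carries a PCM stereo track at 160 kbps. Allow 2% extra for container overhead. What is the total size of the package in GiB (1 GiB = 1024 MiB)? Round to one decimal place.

Audio: 160 kbps = 0.160 Mbps.
screen recording: 2.760 Mbps × 3720 s × 1.02 = 10472.5 Mb
tutorial video: 2.760 Mbps × 1800 s × 1.02 = 5067.4 Mb
training video: 7.730 Mbps × 780 s × 1.02 = 6150.0 Mb
documentary: 9.200 Mbps × 2400 s × 1.02 = 22521.6 Mb
gameplay capture: 37.400 Mbps × 10080 s × 1.02 = 384531.8 Mb
Total: 428743.3 Mb = 53592.9 MB.
= 49.91 GiB.

49.9 GiB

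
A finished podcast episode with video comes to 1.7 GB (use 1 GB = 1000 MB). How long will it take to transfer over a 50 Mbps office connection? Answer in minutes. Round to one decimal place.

File: 1.7 GB = 13600.0 Mb.
At 50 Mbps: 13600.0 / 50 = 272.0 s ≈ 4.53 minutes.

4.5 minutes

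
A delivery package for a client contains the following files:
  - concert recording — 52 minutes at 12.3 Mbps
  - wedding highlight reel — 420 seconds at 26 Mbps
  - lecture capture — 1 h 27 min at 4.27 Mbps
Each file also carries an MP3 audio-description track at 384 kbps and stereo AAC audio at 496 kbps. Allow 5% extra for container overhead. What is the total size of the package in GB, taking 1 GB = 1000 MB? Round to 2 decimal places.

10.41 GB

Audio total: 384 + 496 = 880 kbps = 0.880 Mbps.
concert recording: 13.180 Mbps × 3120 s × 1.05 = 43177.7 Mb
wedding highlight reel: 26.880 Mbps × 420 s × 1.05 = 11854.1 Mb
lecture capture: 5.150 Mbps × 5220 s × 1.05 = 28227.2 Mb
Total: 83258.9 Mb = 10407.4 MB.
= 10.41 GB.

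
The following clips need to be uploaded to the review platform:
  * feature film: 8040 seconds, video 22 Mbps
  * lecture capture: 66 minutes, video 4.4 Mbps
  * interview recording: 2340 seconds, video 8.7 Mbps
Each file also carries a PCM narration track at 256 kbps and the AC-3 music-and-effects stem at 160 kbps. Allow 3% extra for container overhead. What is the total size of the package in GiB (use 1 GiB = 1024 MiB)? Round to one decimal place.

26.5 GiB

Audio total: 256 + 160 = 416 kbps = 0.416 Mbps.
feature film: 22.416 Mbps × 8040 s × 1.03 = 185631.4 Mb
lecture capture: 4.816 Mbps × 3960 s × 1.03 = 19643.5 Mb
interview recording: 9.116 Mbps × 2340 s × 1.03 = 21971.4 Mb
Total: 227246.3 Mb = 28405.8 MB.
= 26.45 GiB.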